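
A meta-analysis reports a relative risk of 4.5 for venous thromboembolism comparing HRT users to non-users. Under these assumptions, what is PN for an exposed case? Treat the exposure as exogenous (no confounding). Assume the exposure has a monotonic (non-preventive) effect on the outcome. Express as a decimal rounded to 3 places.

PN ≈ 0.778

Under exogeneity and monotonicity, PN = (RR − 1) / RR = 1 − 1/RR.
PN = (4.5 − 1) / 4.5 = 3.5 / 4.5 ≈ 0.7778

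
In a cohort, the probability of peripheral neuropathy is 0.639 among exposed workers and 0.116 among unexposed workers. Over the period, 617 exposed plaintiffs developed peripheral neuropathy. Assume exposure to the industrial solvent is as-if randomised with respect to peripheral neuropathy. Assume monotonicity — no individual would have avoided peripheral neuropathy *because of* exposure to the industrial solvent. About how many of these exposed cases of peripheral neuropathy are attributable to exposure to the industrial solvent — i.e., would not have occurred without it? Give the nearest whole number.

about 505 cases

Let p₁ = 0.639, p₀ = 0.116.
PN = (p₁ − p₀)/p₁ = (0.639 − 0.116) / 0.639 ≈ 0.81847.
Attributable cases ≈ PN × (exposed cases) = 0.81847 × 617 ≈ 504.99.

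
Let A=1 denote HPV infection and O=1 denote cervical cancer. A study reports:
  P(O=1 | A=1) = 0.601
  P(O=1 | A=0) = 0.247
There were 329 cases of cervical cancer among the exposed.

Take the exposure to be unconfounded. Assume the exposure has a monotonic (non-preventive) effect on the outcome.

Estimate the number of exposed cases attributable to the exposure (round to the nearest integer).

about 194 cases

Let p₁ = 0.601, p₀ = 0.247.
PN = (p₁ − p₀)/p₁ = (0.601 − 0.247) / 0.601 ≈ 0.58902.
Attributable cases ≈ PN × (exposed cases) = 0.58902 × 329 ≈ 193.79.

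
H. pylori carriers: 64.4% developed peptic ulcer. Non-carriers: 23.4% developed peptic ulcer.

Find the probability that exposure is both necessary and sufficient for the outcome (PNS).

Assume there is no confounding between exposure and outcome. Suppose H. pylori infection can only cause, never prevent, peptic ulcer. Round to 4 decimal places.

PNS ≈ 0.4100

p₁ = 0.644, p₀ = 0.234.
Under exogeneity and monotonicity, PNS = p₁ − p₀.
PNS = 0.644 − 0.234 = 0.41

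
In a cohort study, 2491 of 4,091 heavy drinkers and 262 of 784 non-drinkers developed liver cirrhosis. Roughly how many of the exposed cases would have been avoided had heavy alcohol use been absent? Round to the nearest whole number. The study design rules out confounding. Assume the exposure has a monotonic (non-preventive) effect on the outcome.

p₁ = P(outcome | exposed) = 2491/4091 = 0.6089
p₀ = P(outcome | unexposed) = 262/784 = 0.33418
PN = (p₁ − p₀)/p₁ = (0.6089 − 0.33418) / 0.6089 ≈ 0.45117.
Attributable cases ≈ PN × (exposed cases) = 0.45117 × 2491 ≈ 1123.85.

about 1124 cases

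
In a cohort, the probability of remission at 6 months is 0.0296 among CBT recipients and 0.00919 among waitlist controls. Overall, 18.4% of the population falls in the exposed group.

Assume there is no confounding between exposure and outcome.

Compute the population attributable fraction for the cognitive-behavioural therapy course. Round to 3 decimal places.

PAF ≈ 0.290

Let p₁ = 0.0296, p₀ = 0.00919.
Overall risk P(Y=1) = π·p₁ + (1−π)·p₀ = 0.184×0.0296 + 0.816×0.00919 = 0.012945.
Under exogeneity, PAF = [P(Y=1) − p₀] / P(Y=1).
PAF = (0.012945 − 0.00919) / 0.012945 ≈ 0.2901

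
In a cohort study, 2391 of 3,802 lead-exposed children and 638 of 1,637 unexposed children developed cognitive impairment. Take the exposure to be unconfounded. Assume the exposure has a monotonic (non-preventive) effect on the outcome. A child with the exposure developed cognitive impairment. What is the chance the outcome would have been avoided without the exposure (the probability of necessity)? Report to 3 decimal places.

PN ≈ 0.380

p₁ = P(outcome | exposed) = 2391/3802 = 0.62888
p₀ = P(outcome | unexposed) = 638/1637 = 0.38974
Under exogeneity and monotonicity, PN = (p₁ − p₀) / p₁.
PN = (0.62888 − 0.38974) / 0.62888 = 0.23914 / 0.62888 ≈ 0.3803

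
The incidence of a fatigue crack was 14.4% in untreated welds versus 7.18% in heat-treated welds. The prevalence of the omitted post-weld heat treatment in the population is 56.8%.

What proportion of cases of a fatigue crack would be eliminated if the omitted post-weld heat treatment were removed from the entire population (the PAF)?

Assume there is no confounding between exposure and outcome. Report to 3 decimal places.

p₁ = 0.144, p₀ = 0.0718.
Overall risk P(Y=1) = π·p₁ + (1−π)·p₀ = 0.568×0.144 + 0.432×0.0718 = 0.11281.
Under exogeneity, PAF = [P(Y=1) − p₀] / P(Y=1).
PAF = (0.11281 − 0.0718) / 0.11281 ≈ 0.3635

PAF ≈ 0.364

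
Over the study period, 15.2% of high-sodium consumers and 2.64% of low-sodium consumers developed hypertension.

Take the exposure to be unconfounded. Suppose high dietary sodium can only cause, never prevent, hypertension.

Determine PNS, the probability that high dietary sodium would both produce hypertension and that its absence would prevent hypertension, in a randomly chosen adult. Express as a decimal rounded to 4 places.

p₁ = 0.152, p₀ = 0.0264.
Under exogeneity and monotonicity, PNS = p₁ − p₀.
PNS = 0.152 − 0.0264 = 0.1256

PNS ≈ 0.1256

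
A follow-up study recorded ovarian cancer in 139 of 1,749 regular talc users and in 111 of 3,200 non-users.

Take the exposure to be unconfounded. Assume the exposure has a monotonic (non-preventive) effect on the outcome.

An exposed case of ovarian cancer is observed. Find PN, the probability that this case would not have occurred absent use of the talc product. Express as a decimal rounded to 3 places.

p₁ = P(outcome | exposed) = 139/1749 = 0.079474
p₀ = P(outcome | unexposed) = 111/3200 = 0.034688
Under exogeneity and monotonicity, PN = (p₁ − p₀) / p₁.
PN = (0.079474 − 0.034688) / 0.079474 = 0.044786 / 0.079474 ≈ 0.5635

PN ≈ 0.564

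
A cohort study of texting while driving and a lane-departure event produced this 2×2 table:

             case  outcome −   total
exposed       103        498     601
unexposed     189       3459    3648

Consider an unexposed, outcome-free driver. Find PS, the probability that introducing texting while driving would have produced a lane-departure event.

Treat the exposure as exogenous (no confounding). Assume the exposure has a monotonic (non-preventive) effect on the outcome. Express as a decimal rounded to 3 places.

PS ≈ 0.126

p₁ = P(outcome | exposed) = 103/601 = 0.17138
p₀ = P(outcome | unexposed) = 189/3648 = 0.051809
Under exogeneity and monotonicity, PS = (p₁ − p₀)/(1 − p₀).
PS = (0.17138 − 0.051809) / 0.94819 ≈ 0.1261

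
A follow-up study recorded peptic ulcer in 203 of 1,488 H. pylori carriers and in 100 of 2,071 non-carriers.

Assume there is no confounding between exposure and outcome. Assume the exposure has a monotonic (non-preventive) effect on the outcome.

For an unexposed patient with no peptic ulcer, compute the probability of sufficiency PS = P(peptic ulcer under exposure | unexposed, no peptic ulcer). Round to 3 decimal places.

p₁ = P(outcome | exposed) = 203/1488 = 0.13642
p₀ = P(outcome | unexposed) = 100/2071 = 0.048286
Under exogeneity and monotonicity, PS = (p₁ − p₀) / (1 − p₀).
PS = (0.13642 − 0.048286) / (1 − 0.048286) = 0.088139 / 0.95171 ≈ 0.0926

PS ≈ 0.093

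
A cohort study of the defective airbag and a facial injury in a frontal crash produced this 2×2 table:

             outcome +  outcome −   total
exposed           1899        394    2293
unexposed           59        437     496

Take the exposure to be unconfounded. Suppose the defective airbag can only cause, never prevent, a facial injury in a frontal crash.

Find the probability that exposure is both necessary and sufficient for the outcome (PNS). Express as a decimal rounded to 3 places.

p₁ = P(outcome | exposed) = 1899/2293 = 0.82817
p₀ = P(outcome | unexposed) = 59/496 = 0.11895
Under exogeneity and monotonicity, PNS = p₁ − p₀.
PNS = 0.82817 − 0.11895 = 0.70922

PNS ≈ 0.709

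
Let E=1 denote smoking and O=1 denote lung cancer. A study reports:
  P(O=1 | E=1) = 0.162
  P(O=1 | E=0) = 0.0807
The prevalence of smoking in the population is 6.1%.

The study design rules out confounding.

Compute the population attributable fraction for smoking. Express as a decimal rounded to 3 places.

Let p₁ = 0.162, p₀ = 0.0807.
Overall risk P(Y=1) = π·p₁ + (1−π)·p₀ = 0.061×0.162 + 0.939×0.0807 = 0.085659.
Under exogeneity, PAF = [P(Y=1) − p₀] / P(Y=1).
PAF = (0.085659 − 0.0807) / 0.085659 ≈ 0.0579

PAF ≈ 0.058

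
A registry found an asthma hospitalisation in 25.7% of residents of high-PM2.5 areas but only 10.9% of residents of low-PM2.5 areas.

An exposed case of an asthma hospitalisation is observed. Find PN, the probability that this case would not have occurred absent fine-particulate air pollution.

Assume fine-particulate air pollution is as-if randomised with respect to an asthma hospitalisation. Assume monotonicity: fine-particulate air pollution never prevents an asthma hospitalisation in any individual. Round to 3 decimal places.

PN ≈ 0.576

p₁ = 0.257, p₀ = 0.109.
Under exogeneity and monotonicity, PN = (p₁ − p₀) / p₁.
PN = (0.257 − 0.109) / 0.257 = 0.148 / 0.257 ≈ 0.5759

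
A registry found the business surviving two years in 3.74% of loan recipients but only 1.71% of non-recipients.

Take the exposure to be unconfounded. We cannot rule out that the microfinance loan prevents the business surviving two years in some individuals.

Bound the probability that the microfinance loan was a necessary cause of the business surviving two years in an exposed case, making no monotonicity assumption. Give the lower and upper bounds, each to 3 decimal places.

p₁ = 0.0374, p₀ = 0.0171.
Under exogeneity alone the bounds on PN are max{0,(p₁−p₀)/p₁} ≤ PN ≤ min{1,(1−p₀)/p₁}.
  lower = (p₁ − p₀)/p₁ = 0.0203 / 0.0374 ≈ 0.5428
  upper = min{1, (1 − p₀)/p₁} = 0.9829 / 0.0374 ≈ 26.2807 → capped at 1

0.543 ≤ PN ≤ 1.000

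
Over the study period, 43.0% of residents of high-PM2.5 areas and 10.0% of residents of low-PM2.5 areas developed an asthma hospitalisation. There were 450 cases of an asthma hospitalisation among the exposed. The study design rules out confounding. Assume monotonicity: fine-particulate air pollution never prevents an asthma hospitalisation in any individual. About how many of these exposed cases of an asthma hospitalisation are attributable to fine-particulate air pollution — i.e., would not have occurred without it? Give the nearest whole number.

p₁ = 0.43, p₀ = 0.1.
PN = (p₁ − p₀)/p₁ = (0.43 − 0.1) / 0.43 ≈ 0.76744.
Attributable cases ≈ PN × (exposed cases) = 0.76744 × 450 ≈ 345.35.

about 345 cases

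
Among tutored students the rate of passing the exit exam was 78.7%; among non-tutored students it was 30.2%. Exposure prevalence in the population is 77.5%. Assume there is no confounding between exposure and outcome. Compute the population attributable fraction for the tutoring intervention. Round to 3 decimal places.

PAF ≈ 0.554

p₁ = 0.787, p₀ = 0.302.
Overall risk P(Y=1) = π·p₁ + (1−π)·p₀ = 0.775×0.787 + 0.225×0.302 = 0.67788.
Under exogeneity, PAF = [P(Y=1) − p₀] / P(Y=1).
PAF = (0.67788 − 0.302) / 0.67788 ≈ 0.5545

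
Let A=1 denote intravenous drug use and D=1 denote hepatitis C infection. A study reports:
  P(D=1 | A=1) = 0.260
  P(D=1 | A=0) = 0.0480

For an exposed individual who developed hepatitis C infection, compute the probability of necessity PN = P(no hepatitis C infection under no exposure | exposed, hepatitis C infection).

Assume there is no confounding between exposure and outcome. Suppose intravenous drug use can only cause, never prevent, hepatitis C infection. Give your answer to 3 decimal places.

PN ≈ 0.815

Let p₁ = 0.26, p₀ = 0.048.
Under exogeneity and monotonicity, PN = (p₁ − p₀) / p₁.
PN = (0.26 − 0.048) / 0.26 = 0.212 / 0.26 ≈ 0.8154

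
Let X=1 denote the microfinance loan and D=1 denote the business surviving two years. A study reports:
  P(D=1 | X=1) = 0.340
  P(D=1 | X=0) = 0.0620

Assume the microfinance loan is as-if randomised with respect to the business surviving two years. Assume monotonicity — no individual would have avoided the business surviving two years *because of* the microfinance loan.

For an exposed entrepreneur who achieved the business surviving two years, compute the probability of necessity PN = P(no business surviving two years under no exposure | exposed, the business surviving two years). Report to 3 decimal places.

Let p₁ = 0.34, p₀ = 0.062.
Under exogeneity and monotonicity, PN = (p₁ − p₀) / p₁.
PN = (0.34 − 0.062) / 0.34 = 0.278 / 0.34 ≈ 0.8176

PN ≈ 0.818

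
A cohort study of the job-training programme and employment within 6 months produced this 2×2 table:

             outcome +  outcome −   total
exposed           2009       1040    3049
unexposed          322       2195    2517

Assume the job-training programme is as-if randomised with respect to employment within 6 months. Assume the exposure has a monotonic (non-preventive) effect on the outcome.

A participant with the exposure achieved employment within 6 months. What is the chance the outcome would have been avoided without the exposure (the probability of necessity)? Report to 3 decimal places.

PN ≈ 0.806

p₁ = P(outcome | exposed) = 2009/3049 = 0.6589
p₀ = P(outcome | unexposed) = 322/2517 = 0.12793
Under exogeneity and monotonicity, PN = (p₁ − p₀)/p₁.
PN = (0.6589 − 0.12793) / 0.6589 ≈ 0.8058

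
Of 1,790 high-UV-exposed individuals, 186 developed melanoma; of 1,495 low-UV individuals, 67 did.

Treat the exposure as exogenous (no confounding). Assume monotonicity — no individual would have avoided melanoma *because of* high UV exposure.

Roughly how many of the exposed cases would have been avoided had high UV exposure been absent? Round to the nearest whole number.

p₁ = P(outcome | exposed) = 186/1790 = 0.10391
p₀ = P(outcome | unexposed) = 67/1495 = 0.044816
PN = (p₁ − p₀)/p₁ = (0.10391 − 0.044816) / 0.10391 ≈ 0.56871.
Attributable cases ≈ PN × (exposed cases) = 0.56871 × 186 ≈ 105.78.

about 106 cases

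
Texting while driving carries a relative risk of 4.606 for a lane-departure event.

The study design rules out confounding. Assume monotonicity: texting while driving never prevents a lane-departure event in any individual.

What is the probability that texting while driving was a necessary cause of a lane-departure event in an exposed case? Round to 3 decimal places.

PN ≈ 0.783

Under exogeneity and monotonicity, PN = (RR − 1) / RR = 1 − 1/RR.
PN = (4.606 − 1) / 4.606 = 3.606 / 4.606 ≈ 0.7829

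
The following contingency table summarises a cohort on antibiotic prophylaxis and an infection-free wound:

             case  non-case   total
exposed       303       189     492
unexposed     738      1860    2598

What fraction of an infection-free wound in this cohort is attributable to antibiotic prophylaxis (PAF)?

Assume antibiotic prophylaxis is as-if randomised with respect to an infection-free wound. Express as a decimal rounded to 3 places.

PAF ≈ 0.157

p₁ = P(outcome | exposed) = 303/492 = 0.61585
p₀ = P(outcome | unexposed) = 738/2598 = 0.28406
Exposure prevalence π = 492/3090 = 0.15922; overall risk P(Y=1) = 0.33689.
Under exogeneity, PAF = [P(Y=1) − p₀]/P(Y=1).
PAF = (0.33689 − 0.28406) / 0.33689 ≈ 0.1568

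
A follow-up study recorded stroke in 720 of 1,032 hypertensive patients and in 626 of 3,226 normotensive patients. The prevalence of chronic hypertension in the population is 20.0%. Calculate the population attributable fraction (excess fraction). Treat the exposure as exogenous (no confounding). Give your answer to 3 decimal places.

PAF ≈ 0.342

p₁ = P(outcome | exposed) = 720/1032 = 0.69767
p₀ = P(outcome | unexposed) = 626/3226 = 0.19405
Overall risk P(Y=1) = π·p₁ + (1−π)·p₀ = 0.2×0.69767 + 0.8×0.19405 = 0.29477.
Under exogeneity, PAF = [P(Y=1) − p₀] / P(Y=1).
PAF = (0.29477 − 0.19405) / 0.29477 ≈ 0.3417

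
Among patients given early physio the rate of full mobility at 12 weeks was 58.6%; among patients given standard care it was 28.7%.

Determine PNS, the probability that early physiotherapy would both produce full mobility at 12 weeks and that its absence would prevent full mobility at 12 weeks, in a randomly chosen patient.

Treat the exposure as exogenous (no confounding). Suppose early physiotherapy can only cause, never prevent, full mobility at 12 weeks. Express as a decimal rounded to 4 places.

PNS ≈ 0.2990

p₁ = 0.586, p₀ = 0.287.
Under exogeneity and monotonicity, PNS = p₁ − p₀.
PNS = 0.586 − 0.287 = 0.299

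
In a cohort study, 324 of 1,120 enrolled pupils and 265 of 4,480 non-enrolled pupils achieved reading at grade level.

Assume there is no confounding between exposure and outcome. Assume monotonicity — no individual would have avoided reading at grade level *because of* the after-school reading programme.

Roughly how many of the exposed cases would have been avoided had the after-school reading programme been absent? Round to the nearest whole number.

about 258 cases

p₁ = P(outcome | exposed) = 324/1120 = 0.28929
p₀ = P(outcome | unexposed) = 265/4480 = 0.059152
PN = (p₁ − p₀)/p₁ = (0.28929 − 0.059152) / 0.28929 ≈ 0.79552.
Attributable cases ≈ PN × (exposed cases) = 0.79552 × 324 ≈ 257.75.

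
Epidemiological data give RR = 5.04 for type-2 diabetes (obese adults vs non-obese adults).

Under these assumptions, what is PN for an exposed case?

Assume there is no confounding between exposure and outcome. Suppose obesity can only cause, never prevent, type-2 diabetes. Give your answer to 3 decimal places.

PN ≈ 0.802

Under exogeneity and monotonicity, PN = (RR − 1) / RR = 1 − 1/RR.
PN = (5.04 − 1) / 5.04 = 4.04 / 5.04 ≈ 0.8016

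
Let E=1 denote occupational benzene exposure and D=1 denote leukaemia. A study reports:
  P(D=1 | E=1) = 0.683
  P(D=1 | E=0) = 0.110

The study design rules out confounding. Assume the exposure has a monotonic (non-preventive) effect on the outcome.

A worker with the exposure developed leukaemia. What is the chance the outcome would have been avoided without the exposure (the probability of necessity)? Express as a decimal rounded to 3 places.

Let p₁ = 0.683, p₀ = 0.11.
Under exogeneity and monotonicity, PN = (p₁ − p₀) / p₁.
PN = (0.683 − 0.11) / 0.683 = 0.573 / 0.683 ≈ 0.8389

PN ≈ 0.839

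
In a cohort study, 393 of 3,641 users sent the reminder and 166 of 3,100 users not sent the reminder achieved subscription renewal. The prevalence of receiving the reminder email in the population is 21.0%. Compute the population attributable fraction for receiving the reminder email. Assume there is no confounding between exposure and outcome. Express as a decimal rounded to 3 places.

p₁ = P(outcome | exposed) = 393/3641 = 0.10794
p₀ = P(outcome | unexposed) = 166/3100 = 0.053548
Overall risk P(Y=1) = π·p₁ + (1−π)·p₀ = 0.21×0.10794 + 0.79×0.053548 = 0.06497.
Under exogeneity, PAF = [P(Y=1) − p₀] / P(Y=1).
PAF = (0.06497 − 0.053548) / 0.06497 ≈ 0.1758

PAF ≈ 0.176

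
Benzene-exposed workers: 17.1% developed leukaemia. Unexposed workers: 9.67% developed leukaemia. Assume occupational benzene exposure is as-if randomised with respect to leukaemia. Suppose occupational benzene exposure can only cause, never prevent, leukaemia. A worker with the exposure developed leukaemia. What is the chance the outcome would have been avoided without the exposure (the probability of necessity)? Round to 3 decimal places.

PN ≈ 0.435

p₁ = 0.171, p₀ = 0.0967.
Under exogeneity and monotonicity, PN = (p₁ − p₀) / p₁.
PN = (0.171 − 0.0967) / 0.171 = 0.0743 / 0.171 ≈ 0.4345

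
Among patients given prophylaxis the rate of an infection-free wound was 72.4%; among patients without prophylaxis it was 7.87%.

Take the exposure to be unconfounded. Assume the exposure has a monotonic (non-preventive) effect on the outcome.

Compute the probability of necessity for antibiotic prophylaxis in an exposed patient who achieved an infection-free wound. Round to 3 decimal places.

PN ≈ 0.891

p₁ = 0.724, p₀ = 0.0787.
Under exogeneity and monotonicity, PN = (p₁ − p₀) / p₁.
PN = (0.724 − 0.0787) / 0.724 = 0.6453 / 0.724 ≈ 0.8913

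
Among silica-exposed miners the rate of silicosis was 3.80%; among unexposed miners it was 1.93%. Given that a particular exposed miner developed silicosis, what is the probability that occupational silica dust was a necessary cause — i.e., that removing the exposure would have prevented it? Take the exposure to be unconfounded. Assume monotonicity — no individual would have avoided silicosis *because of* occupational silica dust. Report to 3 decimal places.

p₁ = 0.038, p₀ = 0.0193.
Under exogeneity and monotonicity, PN = (p₁ − p₀) / p₁.
PN = (0.038 − 0.0193) / 0.038 = 0.0187 / 0.038 ≈ 0.4921

PN ≈ 0.492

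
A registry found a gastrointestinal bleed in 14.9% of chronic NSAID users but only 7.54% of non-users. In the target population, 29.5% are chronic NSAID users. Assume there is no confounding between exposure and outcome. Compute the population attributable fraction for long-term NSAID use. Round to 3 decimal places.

p₁ = 0.149, p₀ = 0.0754.
Overall risk P(Y=1) = π·p₁ + (1−π)·p₀ = 0.295×0.149 + 0.705×0.0754 = 0.097112.
Under exogeneity, PAF = [P(Y=1) − p₀] / P(Y=1).
PAF = (0.097112 − 0.0754) / 0.097112 ≈ 0.2236

PAF ≈ 0.224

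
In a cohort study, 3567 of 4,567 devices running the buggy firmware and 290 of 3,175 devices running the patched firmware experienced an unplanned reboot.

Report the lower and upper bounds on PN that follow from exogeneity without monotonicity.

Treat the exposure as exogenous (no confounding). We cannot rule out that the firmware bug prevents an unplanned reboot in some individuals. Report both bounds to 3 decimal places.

p₁ = P(outcome | exposed) = 3567/4567 = 0.78104
p₀ = P(outcome | unexposed) = 290/3175 = 0.091339
Under exogeneity alone the bounds on PN are max{0,(p₁−p₀)/p₁} ≤ PN ≤ min{1,(1−p₀)/p₁}.
  lower = (p₁ − p₀)/p₁ = 0.6897 / 0.78104 ≈ 0.8831
  upper = min{1, (1 − p₀)/p₁} = 0.90866 / 0.78104 ≈ 1.1634 → capped at 1

0.883 ≤ PN ≤ 1.000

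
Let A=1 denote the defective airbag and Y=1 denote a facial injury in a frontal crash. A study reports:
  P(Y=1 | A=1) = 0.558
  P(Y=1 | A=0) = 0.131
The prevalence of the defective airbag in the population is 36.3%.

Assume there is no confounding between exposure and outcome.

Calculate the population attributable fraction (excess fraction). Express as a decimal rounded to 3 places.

PAF ≈ 0.542

Let p₁ = 0.558, p₀ = 0.131.
Overall risk P(Y=1) = π·p₁ + (1−π)·p₀ = 0.363×0.558 + 0.637×0.131 = 0.286.
Under exogeneity, PAF = [P(Y=1) − p₀] / P(Y=1).
PAF = (0.286 − 0.131) / 0.286 ≈ 0.5420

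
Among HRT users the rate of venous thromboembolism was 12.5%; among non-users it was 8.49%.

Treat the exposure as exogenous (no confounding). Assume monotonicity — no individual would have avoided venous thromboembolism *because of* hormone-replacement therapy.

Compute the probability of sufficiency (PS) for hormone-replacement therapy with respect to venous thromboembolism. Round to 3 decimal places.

p₁ = 0.125, p₀ = 0.0849.
Under exogeneity and monotonicity, PS = (p₁ − p₀) / (1 − p₀).
PS = (0.125 − 0.0849) / (1 − 0.0849) = 0.0401 / 0.9151 ≈ 0.0438

PS ≈ 0.044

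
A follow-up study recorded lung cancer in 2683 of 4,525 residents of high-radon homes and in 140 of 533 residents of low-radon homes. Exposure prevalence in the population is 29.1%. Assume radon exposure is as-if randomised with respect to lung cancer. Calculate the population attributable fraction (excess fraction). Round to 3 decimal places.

PAF ≈ 0.268

p₁ = P(outcome | exposed) = 2683/4525 = 0.59293
p₀ = P(outcome | unexposed) = 140/533 = 0.26266
Overall risk P(Y=1) = π·p₁ + (1−π)·p₀ = 0.291×0.59293 + 0.709×0.26266 = 0.35877.
Under exogeneity, PAF = [P(Y=1) − p₀] / P(Y=1).
PAF = (0.35877 − 0.26266) / 0.35877 ≈ 0.2679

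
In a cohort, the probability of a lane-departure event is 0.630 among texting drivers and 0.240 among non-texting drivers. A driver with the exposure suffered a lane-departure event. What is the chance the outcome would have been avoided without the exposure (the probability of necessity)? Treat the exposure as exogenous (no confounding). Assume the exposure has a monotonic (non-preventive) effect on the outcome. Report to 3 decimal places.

Let p₁ = 0.63, p₀ = 0.24.
Under exogeneity and monotonicity, PN = (p₁ − p₀) / p₁.
PN = (0.63 − 0.24) / 0.63 = 0.39 / 0.63 ≈ 0.6190

PN ≈ 0.619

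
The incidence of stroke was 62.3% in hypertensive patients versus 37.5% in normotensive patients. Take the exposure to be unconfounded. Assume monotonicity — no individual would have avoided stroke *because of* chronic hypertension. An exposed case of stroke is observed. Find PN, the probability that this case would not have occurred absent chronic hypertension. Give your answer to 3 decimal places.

PN ≈ 0.398

p₁ = 0.623, p₀ = 0.375.
Under exogeneity and monotonicity, PN = (p₁ − p₀) / p₁.
PN = (0.623 − 0.375) / 0.623 = 0.248 / 0.623 ≈ 0.3981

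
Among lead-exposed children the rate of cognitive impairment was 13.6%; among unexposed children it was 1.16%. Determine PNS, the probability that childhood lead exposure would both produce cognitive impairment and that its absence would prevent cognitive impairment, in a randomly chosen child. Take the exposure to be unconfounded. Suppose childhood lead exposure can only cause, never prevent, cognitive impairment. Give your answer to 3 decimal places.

p₁ = 0.136, p₀ = 0.0116.
Under exogeneity and monotonicity, PNS = p₁ − p₀.
PNS = 0.136 − 0.0116 = 0.1244

PNS ≈ 0.124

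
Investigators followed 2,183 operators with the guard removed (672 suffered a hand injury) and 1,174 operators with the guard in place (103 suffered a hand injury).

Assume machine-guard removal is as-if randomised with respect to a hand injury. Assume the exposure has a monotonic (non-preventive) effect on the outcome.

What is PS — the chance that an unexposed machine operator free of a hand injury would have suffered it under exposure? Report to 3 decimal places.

p₁ = P(outcome | exposed) = 672/2183 = 0.30783
p₀ = P(outcome | unexposed) = 103/1174 = 0.087734
Under exogeneity and monotonicity, PS = (p₁ − p₀) / (1 − p₀).
PS = (0.30783 − 0.087734) / (1 − 0.087734) = 0.2201 / 0.91227 ≈ 0.2413

PS ≈ 0.241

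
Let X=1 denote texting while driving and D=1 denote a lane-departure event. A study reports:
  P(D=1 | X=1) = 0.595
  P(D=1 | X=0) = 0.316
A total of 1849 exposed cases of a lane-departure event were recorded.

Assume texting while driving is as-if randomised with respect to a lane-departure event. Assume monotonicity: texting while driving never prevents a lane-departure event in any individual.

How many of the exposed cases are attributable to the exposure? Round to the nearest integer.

Let p₁ = 0.595, p₀ = 0.316.
PN = (p₁ − p₀)/p₁ = (0.595 − 0.316) / 0.595 ≈ 0.46891.
Attributable cases ≈ PN × (exposed cases) = 0.46891 × 1849 ≈ 867.01.

about 867 cases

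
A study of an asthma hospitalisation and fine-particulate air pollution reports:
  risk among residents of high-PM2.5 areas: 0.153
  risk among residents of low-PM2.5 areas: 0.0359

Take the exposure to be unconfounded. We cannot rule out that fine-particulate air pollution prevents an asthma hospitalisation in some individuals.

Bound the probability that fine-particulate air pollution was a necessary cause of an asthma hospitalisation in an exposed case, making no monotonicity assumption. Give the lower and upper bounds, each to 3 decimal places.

Let p₁ = 0.153, p₀ = 0.0359.
Under exogeneity alone the bounds on PN are max{0,(p₁−p₀)/p₁} ≤ PN ≤ min{1,(1−p₀)/p₁}.
  lower = (p₁ − p₀)/p₁ = 0.1171 / 0.153 ≈ 0.7654
  upper = min{1, (1 − p₀)/p₁} = 0.9641 / 0.153 ≈ 6.3013 → capped at 1

0.765 ≤ PN ≤ 1.000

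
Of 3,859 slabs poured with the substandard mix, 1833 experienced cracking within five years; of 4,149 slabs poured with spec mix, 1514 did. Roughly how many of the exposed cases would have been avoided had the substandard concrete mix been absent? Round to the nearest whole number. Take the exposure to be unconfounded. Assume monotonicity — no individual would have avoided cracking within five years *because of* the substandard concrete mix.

p₁ = P(outcome | exposed) = 1833/3859 = 0.47499
p₀ = P(outcome | unexposed) = 1514/4149 = 0.36491
PN = (p₁ − p₀)/p₁ = (0.47499 − 0.36491) / 0.47499 ≈ 0.23176.
Attributable cases ≈ PN × (exposed cases) = 0.23176 × 1833 ≈ 424.82.

about 425 cases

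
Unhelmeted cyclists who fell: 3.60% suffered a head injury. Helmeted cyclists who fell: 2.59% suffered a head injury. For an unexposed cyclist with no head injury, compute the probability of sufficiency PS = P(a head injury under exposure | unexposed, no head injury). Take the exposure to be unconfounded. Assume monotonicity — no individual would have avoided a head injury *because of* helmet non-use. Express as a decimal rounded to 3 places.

p₁ = 0.036, p₀ = 0.0259.
Under exogeneity and monotonicity, PS = (p₁ − p₀) / (1 − p₀).
PS = (0.036 − 0.0259) / (1 − 0.0259) = 0.0101 / 0.9741 ≈ 0.0104

PS ≈ 0.010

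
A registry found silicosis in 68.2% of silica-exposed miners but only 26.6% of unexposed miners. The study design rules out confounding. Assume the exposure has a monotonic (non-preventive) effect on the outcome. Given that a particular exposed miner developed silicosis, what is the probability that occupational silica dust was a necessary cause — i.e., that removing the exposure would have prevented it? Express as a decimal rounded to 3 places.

PN ≈ 0.610

p₁ = 0.682, p₀ = 0.266.
Under exogeneity and monotonicity, PN = (p₁ − p₀) / p₁.
PN = (0.682 − 0.266) / 0.682 = 0.416 / 0.682 ≈ 0.6100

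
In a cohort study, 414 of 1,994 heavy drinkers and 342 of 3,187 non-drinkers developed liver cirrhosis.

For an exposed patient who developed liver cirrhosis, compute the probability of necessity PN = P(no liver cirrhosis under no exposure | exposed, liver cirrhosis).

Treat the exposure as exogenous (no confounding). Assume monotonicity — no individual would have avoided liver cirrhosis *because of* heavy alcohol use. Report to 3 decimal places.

PN ≈ 0.483

p₁ = P(outcome | exposed) = 414/1994 = 0.20762
p₀ = P(outcome | unexposed) = 342/3187 = 0.10731
Under exogeneity and monotonicity, PN = (p₁ − p₀) / p₁.
PN = (0.20762 − 0.10731) / 0.20762 = 0.10031 / 0.20762 ≈ 0.4831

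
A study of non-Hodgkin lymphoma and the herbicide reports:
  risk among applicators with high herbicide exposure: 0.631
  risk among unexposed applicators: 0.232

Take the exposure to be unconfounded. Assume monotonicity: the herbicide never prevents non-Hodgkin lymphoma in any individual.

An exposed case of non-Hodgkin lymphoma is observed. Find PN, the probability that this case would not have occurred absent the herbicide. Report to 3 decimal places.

Let p₁ = 0.631, p₀ = 0.232.
Under exogeneity and monotonicity, PN = (p₁ − p₀) / p₁.
PN = (0.631 − 0.232) / 0.631 = 0.399 / 0.631 ≈ 0.6323

PN ≈ 0.632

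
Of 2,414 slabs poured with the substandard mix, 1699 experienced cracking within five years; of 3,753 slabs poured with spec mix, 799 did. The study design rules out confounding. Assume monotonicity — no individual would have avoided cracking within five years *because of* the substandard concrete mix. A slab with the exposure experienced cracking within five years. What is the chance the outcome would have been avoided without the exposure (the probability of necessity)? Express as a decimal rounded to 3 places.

PN ≈ 0.698

p₁ = P(outcome | exposed) = 1699/2414 = 0.70381
p₀ = P(outcome | unexposed) = 799/3753 = 0.2129
Under exogeneity and monotonicity, PN = (p₁ − p₀) / p₁.
PN = (0.70381 − 0.2129) / 0.70381 = 0.49091 / 0.70381 ≈ 0.6975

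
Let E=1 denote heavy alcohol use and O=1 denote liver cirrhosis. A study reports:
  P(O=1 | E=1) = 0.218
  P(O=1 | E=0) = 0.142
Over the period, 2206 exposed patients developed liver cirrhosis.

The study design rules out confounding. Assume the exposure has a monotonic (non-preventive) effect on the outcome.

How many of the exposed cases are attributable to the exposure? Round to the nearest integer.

about 769 cases

Let p₁ = 0.218, p₀ = 0.142.
PN = (p₁ − p₀)/p₁ = (0.218 − 0.142) / 0.218 ≈ 0.34862.
Attributable cases ≈ PN × (exposed cases) = 0.34862 × 2206 ≈ 769.06.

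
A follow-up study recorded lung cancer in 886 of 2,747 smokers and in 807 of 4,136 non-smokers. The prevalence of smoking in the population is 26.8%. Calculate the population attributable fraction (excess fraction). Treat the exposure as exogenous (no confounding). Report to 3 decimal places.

p₁ = P(outcome | exposed) = 886/2747 = 0.32253
p₀ = P(outcome | unexposed) = 807/4136 = 0.19512
Overall risk P(Y=1) = π·p₁ + (1−π)·p₀ = 0.268×0.32253 + 0.732×0.19512 = 0.22926.
Under exogeneity, PAF = [P(Y=1) − p₀] / P(Y=1).
PAF = (0.22926 − 0.19512) / 0.22926 ≈ 0.1489

PAF ≈ 0.149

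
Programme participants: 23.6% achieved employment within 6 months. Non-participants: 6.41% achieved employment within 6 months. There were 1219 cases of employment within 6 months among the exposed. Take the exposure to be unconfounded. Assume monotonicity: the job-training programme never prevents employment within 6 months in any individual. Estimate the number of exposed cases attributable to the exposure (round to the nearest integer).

about 888 cases

p₁ = 0.236, p₀ = 0.0641.
PN = (p₁ − p₀)/p₁ = (0.236 − 0.0641) / 0.236 ≈ 0.72839.
Attributable cases ≈ PN × (exposed cases) = 0.72839 × 1219 ≈ 887.91.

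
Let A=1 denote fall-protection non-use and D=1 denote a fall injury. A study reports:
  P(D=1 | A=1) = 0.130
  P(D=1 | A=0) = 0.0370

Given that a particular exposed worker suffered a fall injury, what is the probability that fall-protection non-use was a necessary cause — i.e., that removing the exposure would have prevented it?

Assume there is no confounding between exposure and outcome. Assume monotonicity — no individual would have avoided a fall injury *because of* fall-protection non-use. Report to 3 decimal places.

PN ≈ 0.715

Let p₁ = 0.13, p₀ = 0.037.
Under exogeneity and monotonicity, PN = (p₁ − p₀) / p₁.
PN = (0.13 − 0.037) / 0.13 = 0.093 / 0.13 ≈ 0.7154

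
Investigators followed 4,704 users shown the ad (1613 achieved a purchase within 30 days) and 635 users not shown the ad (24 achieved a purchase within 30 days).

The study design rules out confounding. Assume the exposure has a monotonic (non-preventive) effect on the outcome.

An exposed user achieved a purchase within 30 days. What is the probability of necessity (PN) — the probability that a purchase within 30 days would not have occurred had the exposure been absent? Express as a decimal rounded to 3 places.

PN ≈ 0.890

p₁ = P(outcome | exposed) = 1613/4704 = 0.3429
p₀ = P(outcome | unexposed) = 24/635 = 0.037795
Under exogeneity and monotonicity, PN = (p₁ − p₀) / p₁.
PN = (0.3429 − 0.037795) / 0.3429 = 0.3051 / 0.3429 ≈ 0.8898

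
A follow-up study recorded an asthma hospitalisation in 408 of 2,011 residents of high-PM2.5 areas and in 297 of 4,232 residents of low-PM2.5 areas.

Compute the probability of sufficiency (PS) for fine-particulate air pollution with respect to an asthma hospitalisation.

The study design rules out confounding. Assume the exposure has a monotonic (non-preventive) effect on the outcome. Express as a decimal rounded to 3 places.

PS ≈ 0.143

p₁ = P(outcome | exposed) = 408/2011 = 0.20288
p₀ = P(outcome | unexposed) = 297/4232 = 0.07018
Under exogeneity and monotonicity, PS = (p₁ − p₀) / (1 − p₀).
PS = (0.20288 − 0.07018) / (1 − 0.07018) = 0.1327 / 0.92982 ≈ 0.1427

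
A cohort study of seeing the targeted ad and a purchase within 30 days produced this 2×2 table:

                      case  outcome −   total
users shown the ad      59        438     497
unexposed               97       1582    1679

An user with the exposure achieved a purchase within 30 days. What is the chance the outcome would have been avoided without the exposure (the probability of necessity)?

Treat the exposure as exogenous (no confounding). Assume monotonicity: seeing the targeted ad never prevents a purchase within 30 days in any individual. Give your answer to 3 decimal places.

PN ≈ 0.513

p₁ = P(outcome | exposed) = 59/497 = 0.11871
p₀ = P(outcome | unexposed) = 97/1679 = 0.057772
Under exogeneity and monotonicity, PN = (p₁ − p₀) / p₁.
PN = (0.11871 − 0.057772) / 0.11871 = 0.06094 / 0.11871 ≈ 0.5133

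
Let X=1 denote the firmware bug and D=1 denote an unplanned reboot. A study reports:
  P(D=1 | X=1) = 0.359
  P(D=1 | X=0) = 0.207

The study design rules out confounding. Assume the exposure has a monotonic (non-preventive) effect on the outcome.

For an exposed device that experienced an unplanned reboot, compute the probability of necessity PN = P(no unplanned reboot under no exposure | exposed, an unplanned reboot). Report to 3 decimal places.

PN ≈ 0.423

Let p₁ = 0.359, p₀ = 0.207.
Under exogeneity and monotonicity, PN = (p₁ − p₀) / p₁.
PN = (0.359 − 0.207) / 0.359 = 0.152 / 0.359 ≈ 0.4234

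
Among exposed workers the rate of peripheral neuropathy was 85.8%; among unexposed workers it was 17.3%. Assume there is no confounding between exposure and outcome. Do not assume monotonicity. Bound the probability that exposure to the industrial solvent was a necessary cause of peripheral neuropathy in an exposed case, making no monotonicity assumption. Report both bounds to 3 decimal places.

0.798 ≤ PN ≤ 0.964

p₁ = 0.858, p₀ = 0.173.
Under exogeneity alone the bounds on PN are max{0,(p₁−p₀)/p₁} ≤ PN ≤ min{1,(1−p₀)/p₁}.
  lower = (p₁ − p₀)/p₁ = 0.685 / 0.858 ≈ 0.7984
  upper = min{1, (1 − p₀)/p₁} = 0.827 / 0.858 ≈ 0.9639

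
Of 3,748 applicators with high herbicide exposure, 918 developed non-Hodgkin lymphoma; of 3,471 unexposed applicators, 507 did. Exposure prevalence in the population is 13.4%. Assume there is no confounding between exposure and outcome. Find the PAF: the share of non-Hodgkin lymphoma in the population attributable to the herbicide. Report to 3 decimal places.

PAF ≈ 0.083

p₁ = P(outcome | exposed) = 918/3748 = 0.24493
p₀ = P(outcome | unexposed) = 507/3471 = 0.14607
Overall risk P(Y=1) = π·p₁ + (1−π)·p₀ = 0.134×0.24493 + 0.866×0.14607 = 0.15932.
Under exogeneity, PAF = [P(Y=1) − p₀] / P(Y=1).
PAF = (0.15932 − 0.14607) / 0.15932 ≈ 0.0832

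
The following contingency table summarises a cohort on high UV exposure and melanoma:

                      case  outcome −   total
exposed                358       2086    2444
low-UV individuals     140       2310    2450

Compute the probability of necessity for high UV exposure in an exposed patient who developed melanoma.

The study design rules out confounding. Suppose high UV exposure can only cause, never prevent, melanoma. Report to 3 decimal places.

PN ≈ 0.610

p₁ = P(outcome | exposed) = 358/2444 = 0.14648
p₀ = P(outcome | unexposed) = 140/2450 = 0.057143
Under exogeneity and monotonicity, PN = (p₁ − p₀)/p₁.
PN = (0.14648 − 0.057143) / 0.14648 ≈ 0.6099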